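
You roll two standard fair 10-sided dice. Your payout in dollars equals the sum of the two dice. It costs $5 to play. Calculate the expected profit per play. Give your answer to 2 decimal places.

Distribution of the sum of the two dice: 2 w.p. 1/100, 3 w.p. 1/50, 4 w.p. 3/100, 5 w.p. 1/25, 6 w.p. 1/20, 7 w.p. 3/50, …
E[payout] = (1/100)·2 + (1/50)·3 + (3/100)·4 + (1/25)·5 + (1/20)·6 + (3/50)·7 + (7/100)·8 + (2/25)·9 + (9/100)·10 + (1/10)·11 + (9/100)·12 + (2/25)·13 + (7/100)·14 + (3/50)·15 + (1/20)·16 + (1/25)·17 + (3/100)·18 + (1/50)·19 + (1/100)·20 = 11
Expected profit = 11 − 5 = 6 ≈ $6.00

$6.00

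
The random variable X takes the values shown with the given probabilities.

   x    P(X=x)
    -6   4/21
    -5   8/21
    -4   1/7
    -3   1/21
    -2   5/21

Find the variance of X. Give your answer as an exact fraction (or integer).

920/441

E[X] = (4/21)·(-6) + (8/21)·(-5) + (1/7)·(-4) + (1/21)·(-3) + (5/21)·(-2) = -89/21
E[X²] = (4/21)·36 + (8/21)·25 + (1/7)·16 + (1/21)·9 + (5/21)·4 = 421/21
Var(X) = 421/21 − (-89/21)² = 920/441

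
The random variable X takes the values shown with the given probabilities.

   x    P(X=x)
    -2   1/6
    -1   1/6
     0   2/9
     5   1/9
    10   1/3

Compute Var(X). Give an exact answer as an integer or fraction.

E[X] = (1/6)·(-2) + (1/6)·(-1) + (2/9)·0 + (1/9)·5 + (1/3)·10 = 61/18
E[X²] = (1/6)·4 + (1/6)·1 + (2/9)·0 + (1/9)·25 + (1/3)·100 = 665/18
Var(X) = 665/18 − (61/18)² = 8249/324

8249/324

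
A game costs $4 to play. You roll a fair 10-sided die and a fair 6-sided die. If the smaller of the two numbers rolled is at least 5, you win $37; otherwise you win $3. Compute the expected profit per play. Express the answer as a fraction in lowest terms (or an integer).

29/5 dollars

E[payout] = (4/5)·3 + (1/5)·37 = 49/5
Expected profit = 49/5 − 4 = 29/5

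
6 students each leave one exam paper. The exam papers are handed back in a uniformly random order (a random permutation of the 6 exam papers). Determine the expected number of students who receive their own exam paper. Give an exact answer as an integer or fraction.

Let Xᵢ = 1 if person i gets their own exam paper. For each i, P(Xᵢ=1) = 1/6.
By linearity of expectation, E[X₁+…+X_6] = 6·(1/6) = 1.

1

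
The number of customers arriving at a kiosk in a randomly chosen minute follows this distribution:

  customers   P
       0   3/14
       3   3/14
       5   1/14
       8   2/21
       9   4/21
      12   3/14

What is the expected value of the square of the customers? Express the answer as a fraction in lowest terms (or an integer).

E[X²] = (3/14)·0 + (3/14)·9 + (1/14)·25 + (2/21)·64 + (4/21)·81 + (3/14)·144
     = 1178/21

1178/21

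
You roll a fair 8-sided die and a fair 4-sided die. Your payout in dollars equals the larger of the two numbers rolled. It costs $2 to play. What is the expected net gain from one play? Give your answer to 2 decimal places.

Distribution of the larger of the two numbers rolled: 1 w.p. 1/32, 2 w.p. 3/32, 3 w.p. 5/32, 4 w.p. 7/32, 5 w.p. 1/8, 6 w.p. 1/8, …
E[payout] = (1/32)·1 + (3/32)·2 + (5/32)·3 + (7/32)·4 + (1/8)·5 + (1/8)·6 + (1/8)·7 + (1/8)·8 = 77/16
Expected profit = 77/16 − 2 = 45/16 ≈ $2.81

$2.81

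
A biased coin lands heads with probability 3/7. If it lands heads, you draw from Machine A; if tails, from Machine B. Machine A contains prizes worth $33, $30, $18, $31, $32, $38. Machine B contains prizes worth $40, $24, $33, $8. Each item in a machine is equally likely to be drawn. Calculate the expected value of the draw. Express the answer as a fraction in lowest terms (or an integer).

E[X | Machine A] = (33 + 30 + 18 + 31 + 32 + 38)/6 = 91/3
E[X | Machine B] = (40 + 24 + 33 + 8)/4 = 105/4
E[X] = (3/7)·91/3 + (4/7)·105/4 = 28

$28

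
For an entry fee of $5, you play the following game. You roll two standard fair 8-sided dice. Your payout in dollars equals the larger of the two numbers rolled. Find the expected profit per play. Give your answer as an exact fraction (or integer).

13/16 dollars

Distribution of the larger of the two numbers rolled: 1 w.p. 1/64, 2 w.p. 3/64, 3 w.p. 5/64, 4 w.p. 7/64, 5 w.p. 9/64, 6 w.p. 11/64, …
E[payout] = (1/64)·1 + (3/64)·2 + (5/64)·3 + (7/64)·4 + (9/64)·5 + (11/64)·6 + (13/64)·7 + (15/64)·8 = 93/16
Expected profit = 93/16 − 5 = 13/16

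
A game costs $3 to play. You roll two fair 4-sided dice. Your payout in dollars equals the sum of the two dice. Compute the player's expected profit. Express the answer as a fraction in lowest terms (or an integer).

Distribution of the sum of the two dice: 2 w.p. 1/16, 3 w.p. 1/8, 4 w.p. 3/16, 5 w.p. 1/4, 6 w.p. 3/16, 7 w.p. 1/8, …
E[payout] = (1/16)·2 + (1/8)·3 + (3/16)·4 + (1/4)·5 + (3/16)·6 + (1/8)·7 + (1/16)·8 = 5
Expected profit = 5 − 3 = 2

$2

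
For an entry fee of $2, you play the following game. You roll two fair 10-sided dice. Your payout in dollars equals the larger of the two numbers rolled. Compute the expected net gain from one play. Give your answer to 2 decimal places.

Distribution of the larger of the two numbers rolled: 1 w.p. 1/100, 2 w.p. 3/100, 3 w.p. 1/20, 4 w.p. 7/100, 5 w.p. 9/100, 6 w.p. 11/100, …
E[payout] = (1/100)·1 + (3/100)·2 + (1/20)·3 + (7/100)·4 + (9/100)·5 + (11/100)·6 + (13/100)·7 + (3/20)·8 + (17/100)·9 + (19/100)·10 = 143/20
Expected profit = 143/20 − 2 = 103/20 ≈ $5.15

$5.15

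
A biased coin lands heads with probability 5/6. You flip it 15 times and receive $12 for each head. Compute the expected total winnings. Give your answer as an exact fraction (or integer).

$150

E[#heads] = 15·5/6 = 25/2 (linearity over flips).
E[winnings] = 12·25/2 = 150.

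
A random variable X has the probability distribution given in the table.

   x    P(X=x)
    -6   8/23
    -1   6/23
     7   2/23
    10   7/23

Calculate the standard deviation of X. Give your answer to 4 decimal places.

6.7659

E[X] = 30/23, E[X²] = 1092/23
Var(X) = E[X²] − (E[X])² = 1092/23 − 900/529 = 24216/529
SD(X) = √(24216/529) ≈ 6.7659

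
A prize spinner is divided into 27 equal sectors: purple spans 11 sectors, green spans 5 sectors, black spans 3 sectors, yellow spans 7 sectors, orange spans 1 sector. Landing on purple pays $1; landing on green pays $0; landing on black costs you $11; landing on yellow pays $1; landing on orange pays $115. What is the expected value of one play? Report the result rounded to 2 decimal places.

E[payout] = (11/27)·1 + (5/27)·0 + (3/27)·(-11) + (7/27)·1 + (1/27)·115 = 100/27
≈ $3.70

$3.70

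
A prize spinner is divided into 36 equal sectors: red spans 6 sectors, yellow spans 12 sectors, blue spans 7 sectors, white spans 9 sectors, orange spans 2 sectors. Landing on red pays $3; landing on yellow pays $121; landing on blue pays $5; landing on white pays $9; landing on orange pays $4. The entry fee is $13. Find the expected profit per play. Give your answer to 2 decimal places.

E[payout] = (6/36)·3 + (12/36)·121 + (7/36)·5 + (9/36)·9 + (2/36)·4 = 797/18
Expected profit = 797/18 − 13 = 563/18 ≈ $31.28

$31.28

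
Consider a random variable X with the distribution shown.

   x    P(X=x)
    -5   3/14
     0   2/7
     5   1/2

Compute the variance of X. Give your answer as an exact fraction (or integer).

775/49

E[X] = (3/14)·(-5) + (2/7)·0 + (1/2)·5 = 10/7
E[X²] = (3/14)·25 + (2/7)·0 + (1/2)·25 = 125/7
Var(X) = 125/7 − (10/7)² = 775/49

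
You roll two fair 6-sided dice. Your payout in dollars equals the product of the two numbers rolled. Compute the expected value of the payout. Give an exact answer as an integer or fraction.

Distribution of the product of the two numbers rolled: 1 w.p. 1/36, 2 w.p. 1/18, 3 w.p. 1/18, 4 w.p. 1/12, 5 w.p. 1/18, 6 w.p. 1/9, …
E[payout] = (1/36)·1 + (1/18)·2 + (1/18)·3 + (1/12)·4 + (1/18)·5 + (1/9)·6 + (1/18)·8 + (1/36)·9 + (1/18)·10 + (1/9)·12 + (1/18)·15 + (1/36)·16 + (1/18)·18 + (1/18)·20 + (1/18)·24 + (1/36)·25 + (1/18)·30 + (1/36)·36 = 49/4

49/4 dollars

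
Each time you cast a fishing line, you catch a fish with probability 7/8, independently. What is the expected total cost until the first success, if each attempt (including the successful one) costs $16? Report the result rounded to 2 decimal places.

E[#attempts] = 1/p = 8/7; E[cost] = 16·8/7 = 128/7.
≈ 18.29

$18.29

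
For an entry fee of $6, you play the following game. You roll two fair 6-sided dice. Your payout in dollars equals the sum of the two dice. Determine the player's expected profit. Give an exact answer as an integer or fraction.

Distribution of the sum of the two dice: 2 w.p. 1/36, 3 w.p. 1/18, 4 w.p. 1/12, 5 w.p. 1/9, 6 w.p. 5/36, 7 w.p. 1/6, …
E[payout] = (1/36)·2 + (1/18)·3 + (1/12)·4 + (1/9)·5 + (5/36)·6 + (1/6)·7 + (5/36)·8 + (1/9)·9 + (1/12)·10 + (1/18)·11 + (1/36)·12 = 7
Expected profit = 7 − 6 = 1

$1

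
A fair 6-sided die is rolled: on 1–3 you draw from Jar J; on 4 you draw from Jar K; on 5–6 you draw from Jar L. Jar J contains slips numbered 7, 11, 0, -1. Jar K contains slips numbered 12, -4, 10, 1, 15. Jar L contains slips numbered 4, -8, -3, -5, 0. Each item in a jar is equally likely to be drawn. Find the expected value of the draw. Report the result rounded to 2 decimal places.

E[X | Jar J] = (7 + 11 + 0 − 1)/4 = 17/4
E[X | Jar K] = (12 − 4 + 10 + 1 + 15)/5 = 34/5
E[X | Jar L] = (4 − 8 − 3 − 5 + 0)/5 = -12/5
E[X] = (1/2)·17/4 + (1/6)·34/5 + (1/3)·(-12/5) = 59/24 ≈ 2.46

2.46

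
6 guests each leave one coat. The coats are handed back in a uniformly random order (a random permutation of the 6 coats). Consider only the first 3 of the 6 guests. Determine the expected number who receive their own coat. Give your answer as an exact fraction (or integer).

Let Xᵢ = 1 if person i gets their own coat. For each i, P(Xᵢ=1) = 1/6.
By linearity of expectation, E[X₁+…+X_3] = 3·(1/6) = 1/2.

1/2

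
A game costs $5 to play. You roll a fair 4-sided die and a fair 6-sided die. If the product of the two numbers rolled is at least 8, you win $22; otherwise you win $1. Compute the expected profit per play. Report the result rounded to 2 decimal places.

E[payout] = (1/2)·1 + (1/2)·22 = 23/2
Expected profit = 23/2 − 5 = 13/2 ≈ $6.50

$6.50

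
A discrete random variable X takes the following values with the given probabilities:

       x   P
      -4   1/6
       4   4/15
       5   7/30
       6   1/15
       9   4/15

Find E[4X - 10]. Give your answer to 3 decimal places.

7.467

E[4x-10] = (1/6)·(-26) + (4/15)·6 + (7/30)·10 + (1/15)·14 + (4/15)·26
     = 112/15 ≈ 7.467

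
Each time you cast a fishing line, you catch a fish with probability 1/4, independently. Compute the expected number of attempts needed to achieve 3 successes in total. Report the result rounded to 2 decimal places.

By linearity (sum of 3 independent geometric waits), E[trials] = 3/p = 3/(1/4) = 12.
≈ 12.00

12.00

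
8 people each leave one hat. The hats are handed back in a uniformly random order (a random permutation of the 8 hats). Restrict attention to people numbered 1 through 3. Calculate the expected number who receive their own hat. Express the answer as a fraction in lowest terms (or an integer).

3/8

Let Xᵢ = 1 if person i gets their own hat. For each i, P(Xᵢ=1) = 1/8.
By linearity of expectation, E[X₁+…+X_3] = 3·(1/8) = 3/8.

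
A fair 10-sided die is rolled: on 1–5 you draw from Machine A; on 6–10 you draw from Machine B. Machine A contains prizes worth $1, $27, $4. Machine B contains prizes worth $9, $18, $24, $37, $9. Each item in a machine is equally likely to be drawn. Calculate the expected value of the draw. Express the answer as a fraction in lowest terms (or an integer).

E[X | Machine A] = (1 + 27 + 4)/3 = 32/3
E[X | Machine B] = (9 + 18 + 24 + 37 + 9)/5 = 97/5
E[X] = (1/2)·32/3 + (1/2)·97/5 = 451/30

451/30 dollars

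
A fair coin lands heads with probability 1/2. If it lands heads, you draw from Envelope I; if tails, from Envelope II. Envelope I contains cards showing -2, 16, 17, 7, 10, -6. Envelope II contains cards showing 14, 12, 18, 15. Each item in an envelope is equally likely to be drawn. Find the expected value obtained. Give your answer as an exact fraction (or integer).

E[X | Envelope I] = (-2 + 16 + 17 + 7 + 10 − 6)/6 = 7
E[X | Envelope II] = (14 + 12 + 18 + 15)/4 = 59/4
E[X] = (1/2)·7 + (1/2)·59/4 = 87/8

87/8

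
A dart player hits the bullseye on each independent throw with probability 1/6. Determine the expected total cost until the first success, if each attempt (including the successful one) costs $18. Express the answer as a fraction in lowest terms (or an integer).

E[#attempts] = 1/p = 6; E[cost] = 18·6 = 108.

$108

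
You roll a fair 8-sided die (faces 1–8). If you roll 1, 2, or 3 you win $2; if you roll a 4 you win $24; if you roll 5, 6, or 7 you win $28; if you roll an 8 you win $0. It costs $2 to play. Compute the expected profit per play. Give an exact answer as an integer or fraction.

49/4 dollars

E[payout] = (1/8)·0 + (3/8)·2 + (1/8)·24 + (3/8)·28 = 57/4
Expected profit = 57/4 − 2 = 49/4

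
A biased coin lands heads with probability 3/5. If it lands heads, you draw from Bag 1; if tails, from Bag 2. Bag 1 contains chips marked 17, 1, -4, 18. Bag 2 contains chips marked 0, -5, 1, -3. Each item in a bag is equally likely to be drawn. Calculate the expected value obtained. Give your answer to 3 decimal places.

E[X | Bag 1] = (17 + 1 − 4 + 18)/4 = 8
E[X | Bag 2] = (0 − 5 + 1 − 3)/4 = -7/4
E[X] = (3/5)·8 + (2/5)·(-7/4) = 41/10 ≈ 4.100

4.100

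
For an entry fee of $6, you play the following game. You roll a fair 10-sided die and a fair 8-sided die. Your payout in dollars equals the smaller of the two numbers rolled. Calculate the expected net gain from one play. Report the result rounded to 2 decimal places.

Distribution of the smaller of the two numbers rolled: 1 w.p. 17/80, 2 w.p. 3/16, 3 w.p. 13/80, 4 w.p. 11/80, 5 w.p. 9/80, 6 w.p. 7/80, …
E[payout] = (17/80)·1 + (3/16)·2 + (13/80)·3 + (11/80)·4 + (9/80)·5 + (7/80)·6 + (1/16)·7 + (3/80)·8 = 69/20
Expected profit = 69/20 − 6 = -51/20 ≈ -$2.55

-$2.55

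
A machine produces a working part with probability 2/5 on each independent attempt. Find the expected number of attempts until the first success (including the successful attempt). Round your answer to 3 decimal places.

2.500

For a geometric distribution, E[trials] = 1/p = 1/(2/5) = 5/2.
≈ 2.500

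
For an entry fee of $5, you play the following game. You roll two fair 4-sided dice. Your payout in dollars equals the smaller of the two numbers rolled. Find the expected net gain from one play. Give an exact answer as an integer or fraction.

Distribution of the smaller of the two numbers rolled: 1 w.p. 7/16, 2 w.p. 5/16, 3 w.p. 3/16, 4 w.p. 1/16
E[payout] = (7/16)·1 + (5/16)·2 + (3/16)·3 + (1/16)·4 = 15/8
Expected profit = 15/8 − 5 = -25/8

-25/8 dollars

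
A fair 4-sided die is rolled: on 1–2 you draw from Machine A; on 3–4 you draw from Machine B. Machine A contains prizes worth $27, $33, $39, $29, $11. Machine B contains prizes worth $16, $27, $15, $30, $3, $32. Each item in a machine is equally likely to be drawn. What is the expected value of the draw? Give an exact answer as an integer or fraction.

E[X | Machine A] = (27 + 33 + 39 + 29 + 11)/5 = 139/5
E[X | Machine B] = (16 + 27 + 15 + 30 + 3 + 32)/6 = 41/2
E[X] = (1/2)·139/5 + (1/2)·41/2 = 483/20

483/20 dollars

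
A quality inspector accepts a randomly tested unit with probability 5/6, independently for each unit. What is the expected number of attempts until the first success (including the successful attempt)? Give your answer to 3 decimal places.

1.200

For a geometric distribution, E[trials] = 1/p = 1/(5/6) = 6/5.
≈ 1.200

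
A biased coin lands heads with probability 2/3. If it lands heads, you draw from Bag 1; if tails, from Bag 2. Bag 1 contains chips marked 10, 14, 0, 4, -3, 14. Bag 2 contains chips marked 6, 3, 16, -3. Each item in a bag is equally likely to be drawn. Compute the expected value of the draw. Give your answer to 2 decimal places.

E[X | Bag 1] = (10 + 14 + 0 + 4 − 3 + 14)/6 = 13/2
E[X | Bag 2] = (6 + 3 + 16 − 3)/4 = 11/2
E[X] = (2/3)·13/2 + (1/3)·11/2 = 37/6 ≈ 6.17

6.17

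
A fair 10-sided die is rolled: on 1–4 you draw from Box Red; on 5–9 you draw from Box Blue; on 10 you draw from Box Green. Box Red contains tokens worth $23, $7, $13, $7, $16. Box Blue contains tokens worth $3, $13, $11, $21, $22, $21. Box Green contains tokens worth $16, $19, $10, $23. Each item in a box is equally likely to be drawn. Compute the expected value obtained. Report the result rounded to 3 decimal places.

E[X | Box Red] = (23 + 7 + 13 + 7 + 16)/5 = 66/5
E[X | Box Blue] = (3 + 13 + 11 + 21 + 22 + 21)/6 = 91/6
E[X | Box Green] = (16 + 19 + 10 + 23)/4 = 17
E[X] = (2/5)·66/5 + (1/2)·91/6 + (1/10)·17 = 4369/300 ≈ 14.563

$14.563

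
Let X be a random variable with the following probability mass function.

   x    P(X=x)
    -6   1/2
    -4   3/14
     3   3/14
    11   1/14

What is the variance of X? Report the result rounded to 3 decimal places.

E[X] = (1/2)·(-6) + (3/14)·(-4) + (3/14)·3 + (1/14)·11 = -17/7
E[X²] = (1/2)·36 + (3/14)·16 + (3/14)·9 + (1/14)·121 = 32
Var(X) = 32 − (-17/7)² = 1279/49 ≈ 26.102

26.102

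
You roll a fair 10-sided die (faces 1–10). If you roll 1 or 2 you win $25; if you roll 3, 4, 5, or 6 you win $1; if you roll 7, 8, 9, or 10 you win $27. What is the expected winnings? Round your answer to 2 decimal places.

E[payout] = (2/5)·1 + (1/5)·25 + (2/5)·27 = 81/5
≈ $16.20

$16.20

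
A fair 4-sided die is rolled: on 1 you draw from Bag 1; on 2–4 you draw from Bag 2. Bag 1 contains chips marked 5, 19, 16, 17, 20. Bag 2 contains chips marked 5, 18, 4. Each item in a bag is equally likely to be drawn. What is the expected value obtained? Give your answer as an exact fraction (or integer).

E[X | Bag 1] = (5 + 19 + 16 + 17 + 20)/5 = 77/5
E[X | Bag 2] = (5 + 18 + 4)/3 = 9
E[X] = (1/4)·77/5 + (3/4)·9 = 53/5

53/5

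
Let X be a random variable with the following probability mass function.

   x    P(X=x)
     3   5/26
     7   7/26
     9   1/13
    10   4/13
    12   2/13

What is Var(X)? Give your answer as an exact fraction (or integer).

E[X] = (5/26)·3 + (7/26)·7 + (1/13)·9 + (4/13)·10 + (2/13)·12 = 105/13
E[X²] = (5/26)·9 + (7/26)·49 + (1/13)·81 + (4/13)·100 + (2/13)·144 = 963/13
Var(X) = 963/13 − (105/13)² = 1494/169

1494/169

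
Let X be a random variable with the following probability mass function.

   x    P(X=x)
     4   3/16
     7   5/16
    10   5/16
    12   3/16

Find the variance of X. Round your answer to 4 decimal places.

E[X] = (3/16)·4 + (5/16)·7 + (5/16)·10 + (3/16)·12 = 133/16
E[X²] = (3/16)·16 + (5/16)·49 + (5/16)·100 + (3/16)·144 = 1225/16
Var(X) = 1225/16 − (133/16)² = 1911/256 ≈ 7.4648

7.4648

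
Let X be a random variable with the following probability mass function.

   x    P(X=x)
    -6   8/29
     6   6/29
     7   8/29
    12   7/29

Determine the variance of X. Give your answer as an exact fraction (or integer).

38832/841

E[X] = (8/29)·(-6) + (6/29)·6 + (8/29)·7 + (7/29)·12 = 128/29
E[X²] = (8/29)·36 + (6/29)·36 + (8/29)·49 + (7/29)·144 = 1904/29
Var(X) = 1904/29 − (128/29)² = 38832/841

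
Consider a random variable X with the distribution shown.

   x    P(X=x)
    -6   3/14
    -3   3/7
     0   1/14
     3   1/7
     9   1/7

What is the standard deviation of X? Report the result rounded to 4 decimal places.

4.8676

E[X] = -6/7, E[X²] = 171/7
Var(X) = E[X²] − (E[X])² = 171/7 − 36/49 = 1161/49
SD(X) = √(1161/49) ≈ 4.8676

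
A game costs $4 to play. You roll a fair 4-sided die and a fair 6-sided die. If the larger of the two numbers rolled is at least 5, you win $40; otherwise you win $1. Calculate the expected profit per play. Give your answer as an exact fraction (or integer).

E[payout] = (2/3)·1 + (1/3)·40 = 14
Expected profit = 14 − 4 = 10

$10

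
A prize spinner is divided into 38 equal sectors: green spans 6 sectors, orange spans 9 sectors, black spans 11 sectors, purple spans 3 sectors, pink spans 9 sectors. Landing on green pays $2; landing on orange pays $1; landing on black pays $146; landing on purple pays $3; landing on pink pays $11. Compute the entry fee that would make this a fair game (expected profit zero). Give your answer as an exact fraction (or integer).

E[payout] = (6/38)·2 + (9/38)·1 + (11/38)·146 + (3/38)·3 + (9/38)·11 = 1735/38
Fair fee = E[payout] = 1735/38

1735/38 dollars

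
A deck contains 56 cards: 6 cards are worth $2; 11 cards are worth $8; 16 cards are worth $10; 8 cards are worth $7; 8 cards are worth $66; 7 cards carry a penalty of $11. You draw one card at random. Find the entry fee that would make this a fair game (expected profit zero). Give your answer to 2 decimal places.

$13.70

E[payout] = (6/56)·2 + (11/56)·8 + (16/56)·10 + (8/56)·7 + (8/56)·66 + (7/56)·(-11) = 767/56
Fair fee = E[payout] = 767/56 ≈ $13.70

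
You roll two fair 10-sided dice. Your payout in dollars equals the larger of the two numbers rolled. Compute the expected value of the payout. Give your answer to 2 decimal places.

Distribution of the larger of the two numbers rolled: 1 w.p. 1/100, 2 w.p. 3/100, 3 w.p. 1/20, 4 w.p. 7/100, 5 w.p. 9/100, 6 w.p. 11/100, …
E[payout] = (1/100)·1 + (3/100)·2 + (1/20)·3 + (7/100)·4 + (9/100)·5 + (11/100)·6 + (13/100)·7 + (3/20)·8 + (17/100)·9 + (19/100)·10 = 143/20
≈ $7.15

$7.15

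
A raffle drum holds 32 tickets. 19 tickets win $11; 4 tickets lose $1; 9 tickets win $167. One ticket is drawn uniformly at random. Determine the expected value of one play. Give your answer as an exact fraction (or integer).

427/8 dollars

E[payout] = (19/32)·11 + (4/32)·(-1) + (9/32)·167 = 427/8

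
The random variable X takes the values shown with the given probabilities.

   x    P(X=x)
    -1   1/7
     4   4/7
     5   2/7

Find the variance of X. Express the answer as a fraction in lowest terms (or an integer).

180/49

E[X] = (1/7)·(-1) + (4/7)·4 + (2/7)·5 = 25/7
E[X²] = (1/7)·1 + (4/7)·16 + (2/7)·25 = 115/7
Var(X) = 115/7 − (25/7)² = 180/49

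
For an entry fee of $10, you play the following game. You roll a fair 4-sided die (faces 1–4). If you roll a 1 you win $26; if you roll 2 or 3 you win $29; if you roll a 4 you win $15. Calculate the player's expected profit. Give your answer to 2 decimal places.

$14.75

E[payout] = (1/4)·15 + (1/4)·26 + (1/2)·29 = 99/4
Expected profit = 99/4 − 10 = 59/4 ≈ $14.75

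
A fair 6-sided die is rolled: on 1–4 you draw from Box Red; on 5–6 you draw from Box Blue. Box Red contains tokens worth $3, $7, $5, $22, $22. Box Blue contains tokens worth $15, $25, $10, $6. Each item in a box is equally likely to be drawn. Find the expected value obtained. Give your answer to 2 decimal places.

E[X | Box Red] = (3 + 7 + 5 + 22 + 22)/5 = 59/5
E[X | Box Blue] = (15 + 25 + 10 + 6)/4 = 14
E[X] = (2/3)·59/5 + (1/3)·14 = 188/15 ≈ 12.53

$12.53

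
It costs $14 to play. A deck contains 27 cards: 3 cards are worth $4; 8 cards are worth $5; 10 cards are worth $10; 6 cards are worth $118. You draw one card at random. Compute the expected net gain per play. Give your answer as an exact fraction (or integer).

E[payout] = (3/27)·4 + (8/27)·5 + (10/27)·10 + (6/27)·118 = 860/27
Expected profit = 860/27 − 14 = 482/27

482/27 dollars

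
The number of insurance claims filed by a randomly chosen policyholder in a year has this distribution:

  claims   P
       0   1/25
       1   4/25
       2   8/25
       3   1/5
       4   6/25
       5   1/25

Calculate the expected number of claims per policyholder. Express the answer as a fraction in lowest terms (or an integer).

64/25

E[X] = (1/25)·0 + (4/25)·1 + (8/25)·2 + (1/5)·3 + (6/25)·4 + (1/25)·5
     = 64/25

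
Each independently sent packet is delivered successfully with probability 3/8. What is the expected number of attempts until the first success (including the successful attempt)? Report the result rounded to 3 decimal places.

For a geometric distribution, E[trials] = 1/p = 1/(3/8) = 8/3.
≈ 2.667

2.667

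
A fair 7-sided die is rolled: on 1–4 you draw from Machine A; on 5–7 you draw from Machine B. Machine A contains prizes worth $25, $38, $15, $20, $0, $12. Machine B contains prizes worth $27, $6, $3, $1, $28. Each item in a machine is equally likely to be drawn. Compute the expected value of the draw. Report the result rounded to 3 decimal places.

E[X | Machine A] = (25 + 38 + 15 + 20 + 0 + 12)/6 = 55/3
E[X | Machine B] = (27 + 6 + 3 + 1 + 28)/5 = 13
E[X] = (4/7)·55/3 + (3/7)·13 = 337/21 ≈ 16.048

$16.048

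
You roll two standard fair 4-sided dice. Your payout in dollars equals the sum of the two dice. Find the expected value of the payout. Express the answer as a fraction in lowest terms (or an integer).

Distribution of the sum of the two dice: 2 w.p. 1/16, 3 w.p. 1/8, 4 w.p. 3/16, 5 w.p. 1/4, 6 w.p. 3/16, 7 w.p. 1/8, …
E[payout] = (1/16)·2 + (1/8)·3 + (3/16)·4 + (1/4)·5 + (3/16)·6 + (1/8)·7 + (1/16)·8 = 5

$5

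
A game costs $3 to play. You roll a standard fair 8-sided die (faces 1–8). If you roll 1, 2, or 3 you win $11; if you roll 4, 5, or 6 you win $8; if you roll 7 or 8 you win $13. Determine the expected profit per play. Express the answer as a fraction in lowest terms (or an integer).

E[payout] = (3/8)·8 + (3/8)·11 + (1/4)·13 = 83/8
Expected profit = 83/8 − 3 = 59/8

59/8 dollars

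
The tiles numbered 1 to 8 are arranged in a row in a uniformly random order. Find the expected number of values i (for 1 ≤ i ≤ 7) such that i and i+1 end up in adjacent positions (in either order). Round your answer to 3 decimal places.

1.750

For each i ∈ {1,…,7}, let Xᵢ = 1 if i and i+1 are adjacent. P(Xᵢ=1) = 2·(8−1)!/8! = 2/8.
By linearity, E[ΣXᵢ] = (7)·(2/8) = 7/4.
≈ 1.750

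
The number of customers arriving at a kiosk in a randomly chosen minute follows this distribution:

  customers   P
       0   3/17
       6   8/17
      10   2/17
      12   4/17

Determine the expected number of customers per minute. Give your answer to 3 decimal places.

6.824

E[X] = (3/17)·0 + (8/17)·6 + (2/17)·10 + (4/17)·12
     = 116/17 ≈ 6.824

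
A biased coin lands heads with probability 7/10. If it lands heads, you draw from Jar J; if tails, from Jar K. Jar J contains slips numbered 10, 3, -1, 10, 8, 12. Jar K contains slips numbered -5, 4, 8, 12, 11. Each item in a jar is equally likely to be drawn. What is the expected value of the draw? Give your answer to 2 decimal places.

E[X | Jar J] = (10 + 3 − 1 + 10 + 8 + 12)/6 = 7
E[X | Jar K] = (-5 + 4 + 8 + 12 + 11)/5 = 6
E[X] = (7/10)·7 + (3/10)·6 = 67/10 ≈ 6.70

6.70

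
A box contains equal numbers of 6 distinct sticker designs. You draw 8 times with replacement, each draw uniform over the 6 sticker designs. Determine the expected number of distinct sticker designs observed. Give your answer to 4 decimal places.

4.6046

Let Xⱼ=1 if type j appears at least once. P(Xⱼ=1) = 1 − ((6−1)/6)^8 = 1288991/1679616.
E[#distinct] = 6·1288991/1679616 = 1288991/279936.
≈ 4.6046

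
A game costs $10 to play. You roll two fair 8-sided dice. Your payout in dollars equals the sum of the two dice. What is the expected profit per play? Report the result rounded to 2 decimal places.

-$1.00

Distribution of the sum of the two dice: 2 w.p. 1/64, 3 w.p. 1/32, 4 w.p. 3/64, 5 w.p. 1/16, 6 w.p. 5/64, 7 w.p. 3/32, …
E[payout] = (1/64)·2 + (1/32)·3 + (3/64)·4 + (1/16)·5 + (5/64)·6 + (3/32)·7 + (7/64)·8 + (1/8)·9 + (7/64)·10 + (3/32)·11 + (5/64)·12 + (1/16)·13 + (3/64)·14 + (1/32)·15 + (1/64)·16 = 9
Expected profit = 9 − 10 = -1 ≈ -$1.00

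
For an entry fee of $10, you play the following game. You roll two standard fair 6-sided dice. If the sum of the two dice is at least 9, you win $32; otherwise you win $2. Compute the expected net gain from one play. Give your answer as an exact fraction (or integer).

E[payout] = (13/18)·2 + (5/18)·32 = 31/3
Expected profit = 31/3 − 10 = 1/3

1/3 dollars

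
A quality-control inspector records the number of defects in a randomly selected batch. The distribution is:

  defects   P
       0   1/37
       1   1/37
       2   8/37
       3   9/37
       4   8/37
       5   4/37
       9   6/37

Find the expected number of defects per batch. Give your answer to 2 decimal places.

E[X] = (1/37)·0 + (1/37)·1 + (8/37)·2 + (9/37)·3 + (8/37)·4 + (4/37)·5 + (6/37)·9
     = 150/37 ≈ 4.05

4.05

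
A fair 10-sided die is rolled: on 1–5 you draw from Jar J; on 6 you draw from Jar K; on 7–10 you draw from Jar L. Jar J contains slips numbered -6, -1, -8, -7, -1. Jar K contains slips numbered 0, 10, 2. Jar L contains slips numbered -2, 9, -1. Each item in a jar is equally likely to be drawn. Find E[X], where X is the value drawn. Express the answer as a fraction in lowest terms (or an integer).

E[X | Jar J] = (-6 − 1 − 8 − 7 − 1)/5 = -23/5
E[X | Jar K] = (0 + 10 + 2)/3 = 4
E[X | Jar L] = (-2 + 9 − 1)/3 = 2
E[X] = (1/2)·(-23/5) + (1/10)·4 + (2/5)·2 = -11/10

-11/10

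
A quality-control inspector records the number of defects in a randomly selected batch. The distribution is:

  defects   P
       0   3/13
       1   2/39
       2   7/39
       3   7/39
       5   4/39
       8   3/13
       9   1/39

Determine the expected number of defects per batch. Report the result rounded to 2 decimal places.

E[X] = (3/13)·0 + (2/39)·1 + (7/39)·2 + (7/39)·3 + (4/39)·5 + (3/13)·8 + (1/39)·9
     = 46/13 ≈ 3.54

3.54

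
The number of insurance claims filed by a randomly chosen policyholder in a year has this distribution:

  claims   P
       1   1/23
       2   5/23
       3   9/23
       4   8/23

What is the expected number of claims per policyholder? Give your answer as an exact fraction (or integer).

70/23

E[X] = (1/23)·1 + (5/23)·2 + (9/23)·3 + (8/23)·4
     = 70/23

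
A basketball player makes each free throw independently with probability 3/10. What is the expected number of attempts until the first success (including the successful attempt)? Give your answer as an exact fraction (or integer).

For a geometric distribution, E[trials] = 1/p = 1/(3/10) = 10/3.

10/3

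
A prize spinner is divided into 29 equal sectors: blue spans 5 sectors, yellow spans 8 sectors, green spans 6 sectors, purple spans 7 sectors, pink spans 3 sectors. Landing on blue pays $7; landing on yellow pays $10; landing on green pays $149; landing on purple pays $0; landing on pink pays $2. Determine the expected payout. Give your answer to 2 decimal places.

$35.00

E[payout] = (5/29)·7 + (8/29)·10 + (6/29)·149 + (7/29)·0 + (3/29)·2 = 35
≈ $35.00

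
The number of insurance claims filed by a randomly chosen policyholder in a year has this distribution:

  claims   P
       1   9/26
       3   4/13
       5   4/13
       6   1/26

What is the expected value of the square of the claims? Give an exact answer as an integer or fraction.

E[X²] = (9/26)·1 + (4/13)·9 + (4/13)·25 + (1/26)·36
     = 317/26

317/26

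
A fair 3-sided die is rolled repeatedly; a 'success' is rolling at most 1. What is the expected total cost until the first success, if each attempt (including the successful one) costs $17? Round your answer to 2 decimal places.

E[#attempts] = 1/p = 3; E[cost] = 17·3 = 51.
≈ 51.00

$51.00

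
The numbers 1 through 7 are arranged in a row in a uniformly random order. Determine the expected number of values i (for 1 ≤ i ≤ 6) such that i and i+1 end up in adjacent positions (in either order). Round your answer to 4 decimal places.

1.7143

For each i ∈ {1,…,6}, let Xᵢ = 1 if i and i+1 are adjacent. P(Xᵢ=1) = 2·(7−1)!/7! = 2/7.
By linearity, E[ΣXᵢ] = (6)·(2/7) = 12/7.
≈ 1.7143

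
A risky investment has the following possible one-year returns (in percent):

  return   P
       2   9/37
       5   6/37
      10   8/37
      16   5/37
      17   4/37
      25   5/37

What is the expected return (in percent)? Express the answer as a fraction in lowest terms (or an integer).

E[X] = (9/37)·2 + (6/37)·5 + (8/37)·10 + (5/37)·16 + (4/37)·17 + (5/37)·25
     = 401/37

401/37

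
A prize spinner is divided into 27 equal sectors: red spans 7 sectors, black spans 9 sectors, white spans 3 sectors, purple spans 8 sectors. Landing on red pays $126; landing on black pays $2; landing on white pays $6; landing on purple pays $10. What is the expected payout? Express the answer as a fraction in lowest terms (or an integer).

E[payout] = (7/27)·126 + (9/27)·2 + (3/27)·6 + (8/27)·10 = 998/27

998/27 dollars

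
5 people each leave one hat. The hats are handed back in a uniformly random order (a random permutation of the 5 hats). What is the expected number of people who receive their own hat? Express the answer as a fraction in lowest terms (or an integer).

1

Let Xᵢ = 1 if person i gets their own hat. For each i, P(Xᵢ=1) = 1/5.
By linearity of expectation, E[X₁+…+X_5] = 5·(1/5) = 1.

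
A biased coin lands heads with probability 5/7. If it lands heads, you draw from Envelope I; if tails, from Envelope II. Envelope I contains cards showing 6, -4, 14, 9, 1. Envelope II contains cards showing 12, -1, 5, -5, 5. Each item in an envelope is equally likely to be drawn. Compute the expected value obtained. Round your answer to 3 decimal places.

E[X | Envelope I] = (6 − 4 + 14 + 9 + 1)/5 = 26/5
E[X | Envelope II] = (12 − 1 + 5 − 5 + 5)/5 = 16/5
E[X] = (5/7)·26/5 + (2/7)·16/5 = 162/35 ≈ 4.629

4.629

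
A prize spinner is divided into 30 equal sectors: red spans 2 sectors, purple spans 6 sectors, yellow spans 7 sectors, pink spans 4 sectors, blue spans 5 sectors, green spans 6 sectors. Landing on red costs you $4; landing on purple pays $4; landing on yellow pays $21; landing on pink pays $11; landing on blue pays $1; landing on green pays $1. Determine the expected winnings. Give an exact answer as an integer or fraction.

109/15 dollars

E[payout] = (2/30)·(-4) + (6/30)·4 + (7/30)·21 + (4/30)·11 + (5/30)·1 + (6/30)·1 = 109/15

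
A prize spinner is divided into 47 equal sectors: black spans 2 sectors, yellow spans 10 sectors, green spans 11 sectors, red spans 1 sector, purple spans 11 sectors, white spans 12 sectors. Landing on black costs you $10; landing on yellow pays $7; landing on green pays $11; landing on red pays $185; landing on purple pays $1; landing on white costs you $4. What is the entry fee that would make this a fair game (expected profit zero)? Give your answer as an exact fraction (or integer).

319/47 dollars

E[payout] = (2/47)·(-10) + (10/47)·7 + (11/47)·11 + (1/47)·185 + (11/47)·1 + (12/47)·(-4) = 319/47
Fair fee = E[payout] = 319/47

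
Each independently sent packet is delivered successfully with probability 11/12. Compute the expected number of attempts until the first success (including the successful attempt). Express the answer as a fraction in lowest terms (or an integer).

12/11

For a geometric distribution, E[trials] = 1/p = 1/(11/12) = 12/11.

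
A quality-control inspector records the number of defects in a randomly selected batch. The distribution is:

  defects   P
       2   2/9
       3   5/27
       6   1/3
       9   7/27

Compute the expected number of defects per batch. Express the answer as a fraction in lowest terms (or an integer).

E[X] = (2/9)·2 + (5/27)·3 + (1/3)·6 + (7/27)·9
     = 16/3

16/3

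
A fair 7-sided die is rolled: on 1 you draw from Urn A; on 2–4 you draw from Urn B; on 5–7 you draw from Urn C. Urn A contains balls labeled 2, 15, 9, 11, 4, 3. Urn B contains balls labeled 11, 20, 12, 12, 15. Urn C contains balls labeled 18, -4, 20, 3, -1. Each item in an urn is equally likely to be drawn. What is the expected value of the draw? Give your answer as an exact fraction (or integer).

E[X | Urn A] = (2 + 15 + 9 + 11 + 4 + 3)/6 = 22/3
E[X | Urn B] = (11 + 20 + 12 + 12 + 15)/5 = 14
E[X | Urn C] = (18 − 4 + 20 + 3 − 1)/5 = 36/5
E[X] = (1/7)·22/3 + (3/7)·14 + (3/7)·36/5 = 152/15

152/15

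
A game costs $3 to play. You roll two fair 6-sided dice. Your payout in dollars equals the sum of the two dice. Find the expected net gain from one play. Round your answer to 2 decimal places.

$4.00

Distribution of the sum of the two dice: 2 w.p. 1/36, 3 w.p. 1/18, 4 w.p. 1/12, 5 w.p. 1/9, 6 w.p. 5/36, 7 w.p. 1/6, …
E[payout] = (1/36)·2 + (1/18)·3 + (1/12)·4 + (1/9)·5 + (5/36)·6 + (1/6)·7 + (5/36)·8 + (1/9)·9 + (1/12)·10 + (1/18)·11 + (1/36)·12 = 7
Expected profit = 7 − 3 = 4 ≈ $4.00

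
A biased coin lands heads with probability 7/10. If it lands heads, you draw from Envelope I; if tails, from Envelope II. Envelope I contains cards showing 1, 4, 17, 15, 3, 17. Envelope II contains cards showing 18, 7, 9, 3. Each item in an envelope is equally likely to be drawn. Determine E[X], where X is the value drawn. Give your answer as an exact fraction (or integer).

377/40

E[X | Envelope I] = (1 + 4 + 17 + 15 + 3 + 17)/6 = 19/2
E[X | Envelope II] = (18 + 7 + 9 + 3)/4 = 37/4
E[X] = (7/10)·19/2 + (3/10)·37/4 = 377/40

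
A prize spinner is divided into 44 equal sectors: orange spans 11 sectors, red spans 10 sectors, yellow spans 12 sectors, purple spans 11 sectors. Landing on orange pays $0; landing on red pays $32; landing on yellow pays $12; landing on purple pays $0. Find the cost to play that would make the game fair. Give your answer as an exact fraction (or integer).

E[payout] = (11/44)·0 + (10/44)·32 + (12/44)·12 + (11/44)·0 = 116/11
Fair fee = E[payout] = 116/11

116/11 dollars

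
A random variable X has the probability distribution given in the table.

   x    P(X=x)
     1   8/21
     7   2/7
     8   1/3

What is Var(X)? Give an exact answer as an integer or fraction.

E[X] = (8/21)·1 + (2/7)·7 + (1/3)·8 = 106/21
E[X²] = (8/21)·1 + (2/7)·49 + (1/3)·64 = 250/7
Var(X) = 250/7 − (106/21)² = 4514/441

4514/441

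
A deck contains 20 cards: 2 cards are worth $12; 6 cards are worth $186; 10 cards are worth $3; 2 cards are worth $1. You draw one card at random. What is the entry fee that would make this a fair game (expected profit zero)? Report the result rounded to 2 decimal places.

$58.60

E[payout] = (2/20)·12 + (6/20)·186 + (10/20)·3 + (2/20)·1 = 293/5
Fair fee = E[payout] = 293/5 ≈ $58.60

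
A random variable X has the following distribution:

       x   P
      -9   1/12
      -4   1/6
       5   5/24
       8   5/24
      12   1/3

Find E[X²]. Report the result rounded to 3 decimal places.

E[X²] = (1/12)·81 + (1/6)·16 + (5/24)·25 + (5/24)·64 + (1/3)·144
     = 1823/24 ≈ 75.958

75.958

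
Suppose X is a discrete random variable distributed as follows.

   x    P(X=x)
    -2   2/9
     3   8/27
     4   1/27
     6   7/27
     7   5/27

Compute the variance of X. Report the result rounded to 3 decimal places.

10.691

E[X] = (2/9)·(-2) + (8/27)·3 + (1/27)·4 + (7/27)·6 + (5/27)·7 = 31/9
E[X²] = (2/9)·4 + (8/27)·9 + (1/27)·16 + (7/27)·36 + (5/27)·49 = 203/9
Var(X) = 203/9 − (31/9)² = 866/81 ≈ 10.691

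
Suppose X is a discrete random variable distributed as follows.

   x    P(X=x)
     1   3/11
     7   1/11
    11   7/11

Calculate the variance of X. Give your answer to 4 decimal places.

E[X] = (3/11)·1 + (1/11)·7 + (7/11)·11 = 87/11
E[X²] = (3/11)·1 + (1/11)·49 + (7/11)·121 = 899/11
Var(X) = 899/11 − (87/11)² = 2320/121 ≈ 19.1736

19.1736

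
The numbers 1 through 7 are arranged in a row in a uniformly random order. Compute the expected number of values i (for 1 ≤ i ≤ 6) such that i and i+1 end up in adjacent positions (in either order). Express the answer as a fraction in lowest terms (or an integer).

12/7

For each i ∈ {1,…,6}, let Xᵢ = 1 if i and i+1 are adjacent. P(Xᵢ=1) = 2·(7−1)!/7! = 2/7.
By linearity, E[ΣXᵢ] = (6)·(2/7) = 12/7.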